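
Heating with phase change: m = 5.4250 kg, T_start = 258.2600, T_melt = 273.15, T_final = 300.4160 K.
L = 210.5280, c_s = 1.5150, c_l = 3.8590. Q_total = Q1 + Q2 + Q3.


Q1 (sensible, solid) = 5.4250 * 1.5150 * 14.8900 = 122.3790 kJ
Q2 (latent) = 5.4250 * 210.5280 = 1142.1144 kJ
Q3 (sensible, liquid) = 5.4250 * 3.8590 * 27.2660 = 570.8158 kJ
Q_total = 1835.3092 kJ

1835.3092 kJ


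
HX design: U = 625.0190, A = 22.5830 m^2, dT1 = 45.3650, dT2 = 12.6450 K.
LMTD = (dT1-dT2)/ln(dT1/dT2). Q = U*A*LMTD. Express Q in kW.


LMTD = 25.6129 K
Q = 625.0190 * 22.5830 * 25.6129 = 361521.7068 W = 361.5217 kW

361.5217 kW


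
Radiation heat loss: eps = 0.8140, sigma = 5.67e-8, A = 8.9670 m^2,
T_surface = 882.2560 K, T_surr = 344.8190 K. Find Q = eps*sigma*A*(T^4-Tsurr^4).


T^4 = 6.0587e+11
Tsurr^4 = 1.4137e+10
Q = 0.8140 * 5.67e-8 * 8.9670 * 5.9173e+11 = 244894.6259 W

244894.6259 W


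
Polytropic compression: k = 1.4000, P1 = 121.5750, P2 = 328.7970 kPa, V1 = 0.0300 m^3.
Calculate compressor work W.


(k-1)/k = 0.2857
(P2/P1)^exp = 1.3288
W = 3.5000 * 121.5750 * 0.0300 * (1.3288 - 1) = 4.1970 kJ

4.1970 kJ


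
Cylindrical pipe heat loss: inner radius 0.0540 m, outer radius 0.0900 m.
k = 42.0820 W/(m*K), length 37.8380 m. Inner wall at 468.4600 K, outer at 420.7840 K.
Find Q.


dT = 47.6760 K
ln(ro/ri) = 0.5108
Q = 2*pi*42.0820*37.8380*47.6760 / 0.5108 = 933752.0115 W

933752.0115 W


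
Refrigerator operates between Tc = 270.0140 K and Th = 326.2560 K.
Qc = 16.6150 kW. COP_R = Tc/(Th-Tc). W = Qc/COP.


COP = 270.0140 / 56.2420 = 4.8009
W = 16.6150 / 4.8009 = 3.4608 kW

COP = 4.8009, W = 3.4608 kW


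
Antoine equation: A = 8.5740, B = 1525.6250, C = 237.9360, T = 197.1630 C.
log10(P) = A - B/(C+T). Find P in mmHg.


C+T = 435.0990
B/(C+T) = 3.5064
log10(P) = 8.5740 - 3.5064 = 5.0676
P = 10^5.0676 = 116846.0665 mmHg

116846.0665 mmHg


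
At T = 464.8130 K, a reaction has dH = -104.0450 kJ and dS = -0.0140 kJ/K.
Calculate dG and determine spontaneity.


T*dS = 464.8130 * -0.0140 = -6.5074 kJ
dG = -104.0450 + 6.5074 = -97.5376 kJ (spontaneous)

dG = -97.5376 kJ, spontaneous


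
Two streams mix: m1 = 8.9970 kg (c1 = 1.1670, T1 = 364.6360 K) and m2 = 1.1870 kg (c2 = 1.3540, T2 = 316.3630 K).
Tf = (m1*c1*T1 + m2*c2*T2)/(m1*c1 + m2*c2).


num = 4336.9533
den = 12.1067
Tf = 358.2276 K

358.2276 K


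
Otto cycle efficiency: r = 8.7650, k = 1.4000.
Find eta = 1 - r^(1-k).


r^(k-1) = 2.3829
eta = 1 - 1/2.3829 = 0.5803 = 58.0338%

58.0338%


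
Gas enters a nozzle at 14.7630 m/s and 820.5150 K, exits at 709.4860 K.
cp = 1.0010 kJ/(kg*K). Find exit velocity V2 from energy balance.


dT = 111.0290 K
2*cp*1000*dT = 222280.0580
V1^2 = 217.9462
V2 = sqrt(222498.0042) = 471.6969 m/s

471.6969 m/s


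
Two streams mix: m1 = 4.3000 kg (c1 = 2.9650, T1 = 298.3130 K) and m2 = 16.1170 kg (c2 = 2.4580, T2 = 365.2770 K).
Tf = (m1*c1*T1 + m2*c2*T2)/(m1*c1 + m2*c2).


num = 18274.0040
den = 52.3651
Tf = 348.9731 K

348.9731 K


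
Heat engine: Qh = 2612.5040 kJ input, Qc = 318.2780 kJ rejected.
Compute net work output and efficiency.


W = 2612.5040 - 318.2780 = 2294.2260 kJ
eta = 2294.2260 / 2612.5040 = 0.8782 = 87.8171%

W = 2294.2260 kJ, eta = 87.8171%


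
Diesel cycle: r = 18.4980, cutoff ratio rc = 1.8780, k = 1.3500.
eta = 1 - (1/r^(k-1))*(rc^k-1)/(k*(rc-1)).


r^(k-1) = 2.7765
rc^k = 2.3415
eta = 0.5924 = 59.2376%

59.2376%


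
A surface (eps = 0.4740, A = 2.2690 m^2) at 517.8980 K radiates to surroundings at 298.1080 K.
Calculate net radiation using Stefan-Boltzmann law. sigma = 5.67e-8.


T^4 = 7.1941e+10
Tsurr^4 = 7.8976e+09
Q = 0.4740 * 5.67e-8 * 2.2690 * 6.4043e+10 = 3905.4481 W

3905.4481 W


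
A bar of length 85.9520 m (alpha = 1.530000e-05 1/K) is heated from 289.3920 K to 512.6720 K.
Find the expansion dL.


dT = 223.2800 K
dL = 1.530000e-05 * 85.9520 * 223.2800 = 0.293628 m
L_final = 86.245628 m

dL = 0.293628 m


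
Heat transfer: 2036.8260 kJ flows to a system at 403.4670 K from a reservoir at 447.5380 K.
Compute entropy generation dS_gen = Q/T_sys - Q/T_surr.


dS_sys = 2036.8260/403.4670 = 5.0483 kJ/K
dS_surr = -2036.8260/447.5380 = -4.5512 kJ/K
dS_gen = 5.0483 - 4.5512 = 0.4971 kJ/K (irreversible)

dS_gen = 0.4971 kJ/K, irreversible


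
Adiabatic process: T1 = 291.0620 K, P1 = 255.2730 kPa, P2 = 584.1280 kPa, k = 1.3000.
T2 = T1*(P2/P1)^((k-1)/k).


(k-1)/k = 0.2308
(P2/P1)^exp = 1.2105
T2 = 291.0620 * 1.2105 = 352.3285 K

352.3285 K


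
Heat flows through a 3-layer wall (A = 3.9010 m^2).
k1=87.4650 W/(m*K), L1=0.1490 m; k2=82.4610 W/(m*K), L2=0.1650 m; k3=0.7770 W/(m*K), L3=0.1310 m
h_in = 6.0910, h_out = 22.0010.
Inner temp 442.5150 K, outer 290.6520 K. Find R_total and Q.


R_conv_in = 1/(6.0910*3.9010) = 0.0421
R_1 = 0.1490/(87.4650*3.9010) = 0.0004
R_2 = 0.1650/(82.4610*3.9010) = 0.0005
R_3 = 0.1310/(0.7770*3.9010) = 0.0432
R_conv_out = 1/(22.0010*3.9010) = 0.0117
R_total = 0.0979 K/W
Q = 151.8630 / 0.0979 = 1551.1124 W

R_total = 0.0979 K/W, Q = 1551.1124 W


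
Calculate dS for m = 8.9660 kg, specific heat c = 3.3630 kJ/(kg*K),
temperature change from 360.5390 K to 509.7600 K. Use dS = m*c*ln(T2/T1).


T2/T1 = 1.4139
ln(T2/T1) = 0.3463
dS = 8.9660 * 3.3630 * 0.3463 = 10.4431 kJ/K

10.4431 kJ/K


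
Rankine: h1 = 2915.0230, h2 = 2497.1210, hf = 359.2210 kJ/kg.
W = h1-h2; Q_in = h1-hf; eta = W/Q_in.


W = 417.9020 kJ/kg
Q_in = 2555.8020 kJ/kg
eta = 0.1635 = 16.3511%

eta = 16.3511%


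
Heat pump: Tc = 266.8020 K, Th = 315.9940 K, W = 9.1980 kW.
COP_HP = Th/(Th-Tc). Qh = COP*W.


COP = 315.9940 / 49.1920 = 6.4237
Qh = 6.4237 * 9.1980 = 59.0851 kW

COP = 6.4237, Qh = 59.0851 kW


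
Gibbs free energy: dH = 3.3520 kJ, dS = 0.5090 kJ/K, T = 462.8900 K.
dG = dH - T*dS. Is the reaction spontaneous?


T*dS = 462.8900 * 0.5090 = 235.6110 kJ
dG = 3.3520 - 235.6110 = -232.2590 kJ (spontaneous)

dG = -232.2590 kJ, spontaneous


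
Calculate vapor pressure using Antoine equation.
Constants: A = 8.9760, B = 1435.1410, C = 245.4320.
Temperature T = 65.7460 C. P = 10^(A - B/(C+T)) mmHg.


C+T = 311.1780
B/(C+T) = 4.6120
log10(P) = 8.9760 - 4.6120 = 4.3640
P = 10^4.3640 = 23122.6900 mmHg

23122.6900 mmHg


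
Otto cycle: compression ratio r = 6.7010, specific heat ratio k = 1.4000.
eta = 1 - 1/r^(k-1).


r^(k-1) = 2.1402
eta = 1 - 1/2.1402 = 0.5328 = 53.2756%

53.2756%


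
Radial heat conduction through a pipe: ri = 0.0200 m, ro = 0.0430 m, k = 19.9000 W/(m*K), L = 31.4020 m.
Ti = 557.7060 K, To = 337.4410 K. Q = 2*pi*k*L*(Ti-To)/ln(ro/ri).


dT = 220.2650 K
ln(ro/ri) = 0.7655
Q = 2*pi*19.9000*31.4020*220.2650 / 0.7655 = 1129818.8001 W

1129818.8001 W


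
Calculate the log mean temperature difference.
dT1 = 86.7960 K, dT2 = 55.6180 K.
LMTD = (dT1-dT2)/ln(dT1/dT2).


dT1/dT2 = 1.5606
ln(dT1/dT2) = 0.4451
LMTD = 31.1780 / 0.4451 = 70.0545 K

70.0545 K


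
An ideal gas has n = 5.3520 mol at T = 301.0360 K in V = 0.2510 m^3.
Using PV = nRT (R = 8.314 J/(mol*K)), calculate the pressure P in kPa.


P = nRT/V = 5.3520 * 8.314 * 301.0360 / 0.2510
= 13395.0568 / 0.2510 = 53366.7602 Pa = 53.3668 kPa

53.3668 kPa


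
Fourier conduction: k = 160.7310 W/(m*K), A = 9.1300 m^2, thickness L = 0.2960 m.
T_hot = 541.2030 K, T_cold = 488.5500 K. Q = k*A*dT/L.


dT = 52.6530 K
Q = 160.7310 * 9.1300 * 52.6530 / 0.2960 = 261036.8585 W

261036.8585 W


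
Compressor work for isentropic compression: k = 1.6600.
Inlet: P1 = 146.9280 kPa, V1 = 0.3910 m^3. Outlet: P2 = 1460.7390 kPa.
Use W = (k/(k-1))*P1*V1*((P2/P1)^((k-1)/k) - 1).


(k-1)/k = 0.3976
(P2/P1)^exp = 2.4922
W = 2.5152 * 146.9280 * 0.3910 * (2.4922 - 1) = 215.6125 kJ

215.6125 kJ


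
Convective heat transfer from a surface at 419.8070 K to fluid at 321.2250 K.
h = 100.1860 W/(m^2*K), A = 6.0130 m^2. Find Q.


dT = 98.5820 K
Q = 100.1860 * 6.0130 * 98.5820 = 59387.6125 W

59387.6125 W


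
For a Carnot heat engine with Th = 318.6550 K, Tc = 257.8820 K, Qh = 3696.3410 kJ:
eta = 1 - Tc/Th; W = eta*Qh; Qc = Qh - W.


eta = 1 - 257.8820/318.6550 = 0.1907
W = 0.1907 * 3696.3410 = 704.9559 kJ
Qc = 3696.3410 - 704.9559 = 2991.3851 kJ

eta = 19.0717%, W = 704.9559 kJ, Qc = 2991.3851 kJ


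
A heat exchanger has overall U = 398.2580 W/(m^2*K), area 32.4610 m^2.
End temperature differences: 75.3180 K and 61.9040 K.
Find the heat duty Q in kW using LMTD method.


LMTD = 68.3919 K
Q = 398.2580 * 32.4610 * 68.3919 = 884160.3597 W = 884.1604 kW

884.1604 kW


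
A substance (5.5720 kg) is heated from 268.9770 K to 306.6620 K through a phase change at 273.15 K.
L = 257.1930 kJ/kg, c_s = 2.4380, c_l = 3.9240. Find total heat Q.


Q1 (sensible, solid) = 5.5720 * 2.4380 * 4.1730 = 56.6883 kJ
Q2 (latent) = 5.5720 * 257.1930 = 1433.0794 kJ
Q3 (sensible, liquid) = 5.5720 * 3.9240 * 33.5120 = 732.7241 kJ
Q_total = 2222.4917 kJ

2222.4917 kJ


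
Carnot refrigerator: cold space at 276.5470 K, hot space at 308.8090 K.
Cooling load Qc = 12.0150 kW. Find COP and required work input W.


COP = 276.5470 / 32.2620 = 8.5719
W = 12.0150 / 8.5719 = 1.4017 kW

COP = 8.5719, W = 1.4017 kW


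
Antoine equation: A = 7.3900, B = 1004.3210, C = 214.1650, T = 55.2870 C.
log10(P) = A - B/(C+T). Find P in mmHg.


C+T = 269.4520
B/(C+T) = 3.7273
log10(P) = 7.3900 - 3.7273 = 3.6627
P = 10^3.6627 = 4599.6799 mmHg

4599.6799 mmHg


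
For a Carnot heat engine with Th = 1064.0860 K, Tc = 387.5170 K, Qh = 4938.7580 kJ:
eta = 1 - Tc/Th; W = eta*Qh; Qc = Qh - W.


eta = 1 - 387.5170/1064.0860 = 0.6358
W = 0.6358 * 4938.7580 = 3140.1696 kJ
Qc = 4938.7580 - 3140.1696 = 1798.5884 kJ

eta = 63.5822%, W = 3140.1696 kJ, Qc = 1798.5884 kJ


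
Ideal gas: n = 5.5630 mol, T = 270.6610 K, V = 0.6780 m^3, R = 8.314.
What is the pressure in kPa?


P = nRT/V = 5.5630 * 8.314 * 270.6610 / 0.6780
= 12518.2829 / 0.6780 = 18463.5441 Pa = 18.4635 kPa

18.4635 kPa


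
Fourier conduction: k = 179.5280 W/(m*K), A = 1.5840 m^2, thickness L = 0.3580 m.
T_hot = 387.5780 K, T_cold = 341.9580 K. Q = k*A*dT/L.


dT = 45.6200 K
Q = 179.5280 * 1.5840 * 45.6200 / 0.3580 = 36237.6165 W

36237.6165 W


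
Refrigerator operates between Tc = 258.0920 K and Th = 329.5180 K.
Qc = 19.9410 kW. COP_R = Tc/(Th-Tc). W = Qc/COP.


COP = 258.0920 / 71.4260 = 3.6134
W = 19.9410 / 3.6134 = 5.5186 kW

COP = 3.6134, W = 5.5186 kW


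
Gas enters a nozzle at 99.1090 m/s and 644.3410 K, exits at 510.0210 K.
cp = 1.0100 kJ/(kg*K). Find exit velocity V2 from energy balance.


dT = 134.3200 K
2*cp*1000*dT = 271326.4000
V1^2 = 9822.5939
V2 = sqrt(281148.9939) = 530.2348 m/s

530.2348 m/s


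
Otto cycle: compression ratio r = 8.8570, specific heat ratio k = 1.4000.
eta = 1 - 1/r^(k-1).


r^(k-1) = 2.3928
eta = 1 - 1/2.3928 = 0.5821 = 58.2088%

58.2088%


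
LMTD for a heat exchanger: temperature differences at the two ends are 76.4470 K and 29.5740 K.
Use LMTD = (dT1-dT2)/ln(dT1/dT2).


dT1/dT2 = 2.5849
ln(dT1/dT2) = 0.9497
LMTD = 46.8730 / 0.9497 = 49.3555 K

49.3555 K


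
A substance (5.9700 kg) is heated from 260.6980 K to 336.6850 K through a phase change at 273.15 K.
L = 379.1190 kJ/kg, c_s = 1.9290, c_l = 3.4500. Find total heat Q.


Q1 (sensible, solid) = 5.9700 * 1.9290 * 12.4520 = 143.3989 kJ
Q2 (latent) = 5.9700 * 379.1190 = 2263.3404 kJ
Q3 (sensible, liquid) = 5.9700 * 3.4500 * 63.5350 = 1308.5986 kJ
Q_total = 3715.3379 kJ

3715.3379 kJ


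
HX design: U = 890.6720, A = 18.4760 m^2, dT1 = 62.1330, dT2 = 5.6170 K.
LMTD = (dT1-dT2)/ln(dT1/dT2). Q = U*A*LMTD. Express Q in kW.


LMTD = 23.5142 K
Q = 890.6720 * 18.4760 * 23.5142 = 386951.6840 W = 386.9517 kW

386.9517 kW


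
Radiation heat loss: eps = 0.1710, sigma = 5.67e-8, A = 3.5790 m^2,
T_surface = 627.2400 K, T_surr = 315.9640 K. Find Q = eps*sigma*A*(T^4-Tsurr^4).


T^4 = 1.5479e+11
Tsurr^4 = 9.9667e+09
Q = 0.1710 * 5.67e-8 * 3.5790 * 1.4482e+11 = 5025.4032 W

5025.4032 W


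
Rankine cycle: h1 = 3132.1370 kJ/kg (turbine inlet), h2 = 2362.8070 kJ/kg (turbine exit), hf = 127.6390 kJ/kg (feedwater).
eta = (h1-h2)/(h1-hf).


W = 769.3300 kJ/kg
Q_in = 3004.4980 kJ/kg
eta = 0.2561 = 25.6059%

eta = 25.6059%


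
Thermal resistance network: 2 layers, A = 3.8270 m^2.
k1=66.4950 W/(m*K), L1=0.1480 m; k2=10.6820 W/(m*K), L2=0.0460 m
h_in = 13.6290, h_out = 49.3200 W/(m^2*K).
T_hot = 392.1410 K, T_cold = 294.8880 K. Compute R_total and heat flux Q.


R_conv_in = 1/(13.6290*3.8270) = 0.0192
R_1 = 0.1480/(66.4950*3.8270) = 0.0006
R_2 = 0.0460/(10.6820*3.8270) = 0.0011
R_conv_out = 1/(49.3200*3.8270) = 0.0053
R_total = 0.0262 K/W
Q = 97.2530 / 0.0262 = 3715.1573 W

R_total = 0.0262 K/W, Q = 3715.1573 W


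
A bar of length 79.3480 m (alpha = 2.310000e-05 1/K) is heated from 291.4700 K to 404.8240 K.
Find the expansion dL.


dT = 113.3540 K
dL = 2.310000e-05 * 79.3480 * 113.3540 = 0.207771 m
L_final = 79.555771 m

dL = 0.207771 m


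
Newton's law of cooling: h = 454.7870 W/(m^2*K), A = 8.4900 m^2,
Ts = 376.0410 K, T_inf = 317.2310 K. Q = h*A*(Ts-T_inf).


dT = 58.8100 K
Q = 454.7870 * 8.4900 * 58.8100 = 227073.7393 W

227073.7393 W


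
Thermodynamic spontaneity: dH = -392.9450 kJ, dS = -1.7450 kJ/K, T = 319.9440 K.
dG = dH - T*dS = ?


T*dS = 319.9440 * -1.7450 = -558.3023 kJ
dG = -392.9450 + 558.3023 = 165.3573 kJ (non-spontaneous)

dG = 165.3573 kJ, non-spontaneous


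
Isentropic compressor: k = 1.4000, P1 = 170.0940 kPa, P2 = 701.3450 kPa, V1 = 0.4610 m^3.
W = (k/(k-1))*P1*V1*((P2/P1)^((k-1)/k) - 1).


(k-1)/k = 0.2857
(P2/P1)^exp = 1.4989
W = 3.5000 * 170.0940 * 0.4610 * (1.4989 - 1) = 136.9318 kJ

136.9318 kJ


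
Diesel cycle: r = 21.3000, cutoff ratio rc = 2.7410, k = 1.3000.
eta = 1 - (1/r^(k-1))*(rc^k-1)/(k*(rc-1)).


r^(k-1) = 2.5033
rc^k = 3.7092
eta = 0.5218 = 52.1825%

52.1825%


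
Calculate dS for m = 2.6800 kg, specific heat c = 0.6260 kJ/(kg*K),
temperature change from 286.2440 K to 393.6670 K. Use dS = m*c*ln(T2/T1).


T2/T1 = 1.3753
ln(T2/T1) = 0.3187
dS = 2.6800 * 0.6260 * 0.3187 = 0.5346 kJ/K

0.5346 kJ/K


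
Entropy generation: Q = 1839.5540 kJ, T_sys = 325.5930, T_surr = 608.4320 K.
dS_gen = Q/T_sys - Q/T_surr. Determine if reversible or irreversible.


dS_sys = 1839.5540/325.5930 = 5.6499 kJ/K
dS_surr = -1839.5540/608.4320 = -3.0234 kJ/K
dS_gen = 5.6499 - 3.0234 = 2.6264 kJ/K (irreversible)

dS_gen = 2.6264 kJ/K, irreversible


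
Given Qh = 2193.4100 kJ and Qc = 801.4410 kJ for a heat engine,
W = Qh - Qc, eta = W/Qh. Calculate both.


W = 2193.4100 - 801.4410 = 1391.9690 kJ
eta = 1391.9690 / 2193.4100 = 0.6346 = 63.4614%

W = 1391.9690 kJ, eta = 63.4614%


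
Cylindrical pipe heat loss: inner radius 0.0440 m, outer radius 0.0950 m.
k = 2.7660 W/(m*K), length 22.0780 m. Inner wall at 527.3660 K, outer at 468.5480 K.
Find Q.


dT = 58.8180 K
ln(ro/ri) = 0.7697
Q = 2*pi*2.7660*22.0780*58.8180 / 0.7697 = 29321.6044 W

29321.6044 W


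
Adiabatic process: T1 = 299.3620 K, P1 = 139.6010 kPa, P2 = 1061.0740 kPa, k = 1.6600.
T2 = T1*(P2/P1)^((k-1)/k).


(k-1)/k = 0.3976
(P2/P1)^exp = 2.2399
T2 = 299.3620 * 2.2399 = 670.5281 K

670.5281 K


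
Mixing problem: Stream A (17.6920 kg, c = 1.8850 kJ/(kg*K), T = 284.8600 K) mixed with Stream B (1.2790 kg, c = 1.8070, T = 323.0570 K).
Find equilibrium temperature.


num = 10246.5499
den = 35.6606
Tf = 287.3355 K

287.3355 K


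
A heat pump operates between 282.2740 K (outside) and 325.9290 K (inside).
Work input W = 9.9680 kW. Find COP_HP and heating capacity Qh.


COP = 325.9290 / 43.6550 = 7.4660
Qh = 7.4660 * 9.9680 = 74.4213 kW

COP = 7.4660, Qh = 74.4213 kW


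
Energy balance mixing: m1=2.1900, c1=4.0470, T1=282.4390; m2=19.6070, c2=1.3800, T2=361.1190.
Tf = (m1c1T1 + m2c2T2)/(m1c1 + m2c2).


num = 12274.2722
den = 35.9206
Tf = 341.7058 K

341.7058 K


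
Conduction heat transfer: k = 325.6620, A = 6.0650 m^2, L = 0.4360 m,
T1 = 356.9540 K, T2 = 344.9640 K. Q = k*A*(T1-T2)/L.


dT = 11.9900 K
Q = 325.6620 * 6.0650 * 11.9900 / 0.4360 = 54316.3508 W

54316.3508 W


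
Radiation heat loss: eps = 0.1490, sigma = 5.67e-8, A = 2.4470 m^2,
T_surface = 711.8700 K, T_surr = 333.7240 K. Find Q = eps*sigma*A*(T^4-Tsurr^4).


T^4 = 2.5680e+11
Tsurr^4 = 1.2404e+10
Q = 0.1490 * 5.67e-8 * 2.4470 * 2.4440e+11 = 5052.4978 W

5052.4978 W


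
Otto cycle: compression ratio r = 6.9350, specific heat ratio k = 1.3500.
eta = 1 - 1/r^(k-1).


r^(k-1) = 1.9695
eta = 1 - 1/1.9695 = 0.4923 = 49.2269%

49.2269%


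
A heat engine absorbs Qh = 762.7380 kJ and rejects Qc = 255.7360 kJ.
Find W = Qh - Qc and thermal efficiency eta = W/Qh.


W = 762.7380 - 255.7360 = 507.0020 kJ
eta = 507.0020 / 762.7380 = 0.6647 = 66.4713%

W = 507.0020 kJ, eta = 66.4713%


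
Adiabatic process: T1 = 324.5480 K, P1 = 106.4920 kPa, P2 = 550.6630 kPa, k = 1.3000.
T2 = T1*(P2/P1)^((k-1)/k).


(k-1)/k = 0.2308
(P2/P1)^exp = 1.4611
T2 = 324.5480 * 1.4611 = 474.1860 K

474.1860 K


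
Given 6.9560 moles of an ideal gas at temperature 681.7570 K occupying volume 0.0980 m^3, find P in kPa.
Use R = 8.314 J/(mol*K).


P = nRT/V = 6.9560 * 8.314 * 681.7570 / 0.0980
= 39427.4963 / 0.0980 = 402321.3905 Pa = 402.3214 kPa

402.3214 kPa


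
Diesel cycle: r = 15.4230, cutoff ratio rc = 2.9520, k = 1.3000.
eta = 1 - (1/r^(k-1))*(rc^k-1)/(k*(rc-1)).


r^(k-1) = 2.2722
rc^k = 4.0846
eta = 0.4650 = 46.5033%

46.5033%


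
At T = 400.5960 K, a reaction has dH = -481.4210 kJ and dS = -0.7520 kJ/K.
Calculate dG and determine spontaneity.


T*dS = 400.5960 * -0.7520 = -301.2482 kJ
dG = -481.4210 + 301.2482 = -180.1728 kJ (spontaneous)

dG = -180.1728 kJ, spontaneous


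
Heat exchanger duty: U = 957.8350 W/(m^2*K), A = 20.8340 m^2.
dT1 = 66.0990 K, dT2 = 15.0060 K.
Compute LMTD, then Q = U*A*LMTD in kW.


LMTD = 34.4594 K
Q = 957.8350 * 20.8340 * 34.4594 = 687654.7608 W = 687.6548 kW

687.6548 kW


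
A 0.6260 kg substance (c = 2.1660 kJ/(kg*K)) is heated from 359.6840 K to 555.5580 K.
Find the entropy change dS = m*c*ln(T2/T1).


T2/T1 = 1.5446
ln(T2/T1) = 0.4347
dS = 0.6260 * 2.1660 * 0.4347 = 0.5895 kJ/K

0.5895 kJ/K


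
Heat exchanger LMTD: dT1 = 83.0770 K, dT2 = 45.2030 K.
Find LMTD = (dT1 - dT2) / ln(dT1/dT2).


dT1/dT2 = 1.8379
ln(dT1/dT2) = 0.6086
LMTD = 37.8740 / 0.6086 = 62.2309 K

62.2309 K


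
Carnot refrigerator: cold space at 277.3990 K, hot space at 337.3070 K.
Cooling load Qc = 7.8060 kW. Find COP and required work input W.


COP = 277.3990 / 59.9080 = 4.6304
W = 7.8060 / 4.6304 = 1.6858 kW

COP = 4.6304, W = 1.6858 kW


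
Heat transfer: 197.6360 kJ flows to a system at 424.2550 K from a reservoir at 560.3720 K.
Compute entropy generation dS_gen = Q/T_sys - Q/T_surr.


dS_sys = 197.6360/424.2550 = 0.4658 kJ/K
dS_surr = -197.6360/560.3720 = -0.3527 kJ/K
dS_gen = 0.4658 - 0.3527 = 0.1132 kJ/K (irreversible)

dS_gen = 0.1132 kJ/K, irreversible


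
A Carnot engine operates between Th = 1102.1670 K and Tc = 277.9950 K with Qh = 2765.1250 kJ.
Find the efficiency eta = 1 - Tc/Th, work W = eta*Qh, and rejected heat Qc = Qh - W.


eta = 1 - 277.9950/1102.1670 = 0.7478
W = 0.7478 * 2765.1250 = 2067.6890 kJ
Qc = 2765.1250 - 2067.6890 = 697.4360 kJ

eta = 74.7774%, W = 2067.6890 kJ, Qc = 697.4360 kJ


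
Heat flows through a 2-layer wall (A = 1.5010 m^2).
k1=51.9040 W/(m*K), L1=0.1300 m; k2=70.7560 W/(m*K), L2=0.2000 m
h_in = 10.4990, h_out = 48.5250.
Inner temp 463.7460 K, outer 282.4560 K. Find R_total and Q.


R_conv_in = 1/(10.4990*1.5010) = 0.0635
R_1 = 0.1300/(51.9040*1.5010) = 0.0017
R_2 = 0.2000/(70.7560*1.5010) = 0.0019
R_conv_out = 1/(48.5250*1.5010) = 0.0137
R_total = 0.0807 K/W
Q = 181.2900 / 0.0807 = 2245.4370 W

R_total = 0.0807 K/W, Q = 2245.4370 W


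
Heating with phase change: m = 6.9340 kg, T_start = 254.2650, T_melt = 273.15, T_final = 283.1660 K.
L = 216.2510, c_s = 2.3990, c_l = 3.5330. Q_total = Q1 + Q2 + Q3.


Q1 (sensible, solid) = 6.9340 * 2.3990 * 18.8850 = 314.1457 kJ
Q2 (latent) = 6.9340 * 216.2510 = 1499.4844 kJ
Q3 (sensible, liquid) = 6.9340 * 3.5330 * 10.0160 = 245.3702 kJ
Q_total = 2059.0003 kJ

2059.0003 kJ


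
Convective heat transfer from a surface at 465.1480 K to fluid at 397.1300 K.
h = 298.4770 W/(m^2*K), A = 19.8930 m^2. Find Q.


dT = 68.0180 K
Q = 298.4770 * 19.8930 * 68.0180 = 403863.8782 W

403863.8782 W


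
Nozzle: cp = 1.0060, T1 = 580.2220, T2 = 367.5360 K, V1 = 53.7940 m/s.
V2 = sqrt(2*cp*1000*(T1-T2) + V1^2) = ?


dT = 212.6860 K
2*cp*1000*dT = 427924.2320
V1^2 = 2893.7944
V2 = sqrt(430818.0264) = 656.3673 m/s

656.3673 m/s


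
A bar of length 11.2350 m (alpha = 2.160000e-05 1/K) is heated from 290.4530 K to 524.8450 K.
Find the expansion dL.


dT = 234.3920 K
dL = 2.160000e-05 * 11.2350 * 234.3920 = 0.056881 m
L_final = 11.291881 m

dL = 0.056881 m


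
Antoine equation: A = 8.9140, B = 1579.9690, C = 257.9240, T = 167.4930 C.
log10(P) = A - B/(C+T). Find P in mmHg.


C+T = 425.4170
B/(C+T) = 3.7139
log10(P) = 8.9140 - 3.7139 = 5.2001
P = 10^5.2001 = 158514.8314 mmHg

158514.8314 mmHg


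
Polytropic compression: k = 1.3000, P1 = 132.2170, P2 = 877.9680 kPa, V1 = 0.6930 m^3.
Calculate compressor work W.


(k-1)/k = 0.2308
(P2/P1)^exp = 1.5479
W = 4.3333 * 132.2170 * 0.6930 * (1.5479 - 1) = 217.5333 kJ

217.5333 kJ


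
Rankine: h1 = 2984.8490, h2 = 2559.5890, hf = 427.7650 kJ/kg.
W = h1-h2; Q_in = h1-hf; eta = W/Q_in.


W = 425.2600 kJ/kg
Q_in = 2557.0840 kJ/kg
eta = 0.1663 = 16.6307%

eta = 16.6307%


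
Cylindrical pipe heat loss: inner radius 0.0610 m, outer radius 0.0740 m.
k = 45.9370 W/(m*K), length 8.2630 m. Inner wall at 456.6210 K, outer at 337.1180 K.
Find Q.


dT = 119.5030 K
ln(ro/ri) = 0.1932
Q = 2*pi*45.9370*8.2630*119.5030 / 0.1932 = 1475270.4826 W

1475270.4826 W


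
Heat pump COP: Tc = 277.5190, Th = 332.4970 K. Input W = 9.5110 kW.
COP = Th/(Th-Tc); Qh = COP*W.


COP = 332.4970 / 54.9780 = 6.0478
Qh = 6.0478 * 9.5110 = 57.5208 kW

COP = 6.0478, Qh = 57.5208 kW


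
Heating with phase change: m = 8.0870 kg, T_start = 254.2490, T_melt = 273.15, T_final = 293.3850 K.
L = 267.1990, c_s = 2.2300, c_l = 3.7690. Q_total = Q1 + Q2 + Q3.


Q1 (sensible, solid) = 8.0870 * 2.2300 * 18.9010 = 340.8608 kJ
Q2 (latent) = 8.0870 * 267.1990 = 2160.8383 kJ
Q3 (sensible, liquid) = 8.0870 * 3.7690 * 20.2350 = 616.7608 kJ
Q_total = 3118.4600 kJ

3118.4600 kJ


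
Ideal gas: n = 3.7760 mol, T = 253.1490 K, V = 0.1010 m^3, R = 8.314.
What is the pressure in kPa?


P = nRT/V = 3.7760 * 8.314 * 253.1490 / 0.1010
= 7947.2746 / 0.1010 = 78685.8876 Pa = 78.6859 kPa

78.6859 kPa


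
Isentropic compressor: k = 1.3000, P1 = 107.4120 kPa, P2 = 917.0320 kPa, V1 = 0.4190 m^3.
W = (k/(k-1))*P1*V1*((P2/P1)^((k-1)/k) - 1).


(k-1)/k = 0.2308
(P2/P1)^exp = 1.6403
W = 4.3333 * 107.4120 * 0.4190 * (1.6403 - 1) = 124.8737 kJ

124.8737 kJ


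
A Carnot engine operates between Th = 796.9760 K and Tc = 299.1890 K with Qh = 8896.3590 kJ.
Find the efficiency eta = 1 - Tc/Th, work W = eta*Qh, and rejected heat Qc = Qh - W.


eta = 1 - 299.1890/796.9760 = 0.6246
W = 0.6246 * 8896.3590 = 5556.6188 kJ
Qc = 8896.3590 - 5556.6188 = 3339.7402 kJ

eta = 62.4595%, W = 5556.6188 kJ, Qc = 3339.7402 kJ


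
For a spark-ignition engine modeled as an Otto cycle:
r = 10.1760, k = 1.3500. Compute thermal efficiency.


r^(k-1) = 2.2524
eta = 1 - 1/2.2524 = 0.5560 = 55.6036%

55.6036%


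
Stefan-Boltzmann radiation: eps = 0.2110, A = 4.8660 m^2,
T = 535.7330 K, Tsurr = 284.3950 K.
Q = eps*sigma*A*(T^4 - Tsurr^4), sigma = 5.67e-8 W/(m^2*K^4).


T^4 = 8.2375e+10
Tsurr^4 = 6.5417e+09
Q = 0.2110 * 5.67e-8 * 4.8660 * 7.5833e+10 = 4414.6454 W

4414.6454 W


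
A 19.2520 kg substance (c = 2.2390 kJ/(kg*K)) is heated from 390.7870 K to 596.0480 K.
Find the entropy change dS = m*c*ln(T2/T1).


T2/T1 = 1.5253
ln(T2/T1) = 0.4222
dS = 19.2520 * 2.2390 * 0.4222 = 18.1972 kJ/K

18.1972 kJ/K


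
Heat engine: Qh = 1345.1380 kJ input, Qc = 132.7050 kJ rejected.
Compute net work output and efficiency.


W = 1345.1380 - 132.7050 = 1212.4330 kJ
eta = 1212.4330 / 1345.1380 = 0.9013 = 90.1345%

W = 1212.4330 kJ, eta = 90.1345%


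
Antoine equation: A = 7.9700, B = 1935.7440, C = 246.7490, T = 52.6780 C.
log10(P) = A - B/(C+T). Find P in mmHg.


C+T = 299.4270
B/(C+T) = 6.4648
log10(P) = 7.9700 - 6.4648 = 1.5052
P = 10^1.5052 = 32.0016 mmHg

32.0016 mmHg


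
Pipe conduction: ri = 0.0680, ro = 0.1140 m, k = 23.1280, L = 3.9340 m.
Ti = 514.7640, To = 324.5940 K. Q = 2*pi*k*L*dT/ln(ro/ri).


dT = 190.1700 K
ln(ro/ri) = 0.5167
Q = 2*pi*23.1280*3.9340*190.1700 / 0.5167 = 210408.6685 W

210408.6685 W


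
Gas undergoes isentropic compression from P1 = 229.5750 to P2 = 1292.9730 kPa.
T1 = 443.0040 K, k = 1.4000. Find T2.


(k-1)/k = 0.2857
(P2/P1)^exp = 1.6386
T2 = 443.0040 * 1.6386 = 725.9109 K

725.9109 K


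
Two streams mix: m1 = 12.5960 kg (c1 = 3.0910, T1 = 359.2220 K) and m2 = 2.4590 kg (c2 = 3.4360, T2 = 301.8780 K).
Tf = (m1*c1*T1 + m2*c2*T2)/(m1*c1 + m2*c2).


num = 16536.6388
den = 47.3834
Tf = 348.9968 K

348.9968 K


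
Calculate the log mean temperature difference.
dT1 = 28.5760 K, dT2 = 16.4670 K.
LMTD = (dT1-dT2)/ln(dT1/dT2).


dT1/dT2 = 1.7353
ln(dT1/dT2) = 0.5512
LMTD = 12.1090 / 0.5512 = 21.9681 K

21.9681 K


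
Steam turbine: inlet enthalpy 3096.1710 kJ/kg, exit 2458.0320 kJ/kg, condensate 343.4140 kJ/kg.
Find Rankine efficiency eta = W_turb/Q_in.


W = 638.1390 kJ/kg
Q_in = 2752.7570 kJ/kg
eta = 0.2318 = 23.1818%

eta = 23.1818%


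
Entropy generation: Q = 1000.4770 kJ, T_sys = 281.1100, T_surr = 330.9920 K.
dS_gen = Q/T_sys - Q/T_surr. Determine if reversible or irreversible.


dS_sys = 1000.4770/281.1100 = 3.5590 kJ/K
dS_surr = -1000.4770/330.9920 = -3.0227 kJ/K
dS_gen = 3.5590 - 3.0227 = 0.5364 kJ/K (irreversible)

dS_gen = 0.5364 kJ/K, irreversible


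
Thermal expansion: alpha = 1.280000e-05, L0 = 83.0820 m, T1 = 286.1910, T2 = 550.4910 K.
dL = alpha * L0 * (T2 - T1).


dT = 264.3000 K
dL = 1.280000e-05 * 83.0820 * 264.3000 = 0.281070 m
L_final = 83.363070 m

dL = 0.281070 m


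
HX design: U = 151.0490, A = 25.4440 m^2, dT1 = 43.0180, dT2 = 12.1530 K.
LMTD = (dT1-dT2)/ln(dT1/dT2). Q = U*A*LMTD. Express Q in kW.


LMTD = 24.4177 K
Q = 151.0490 * 25.4440 * 24.4177 = 93844.2827 W = 93.8443 kW

93.8443 kW


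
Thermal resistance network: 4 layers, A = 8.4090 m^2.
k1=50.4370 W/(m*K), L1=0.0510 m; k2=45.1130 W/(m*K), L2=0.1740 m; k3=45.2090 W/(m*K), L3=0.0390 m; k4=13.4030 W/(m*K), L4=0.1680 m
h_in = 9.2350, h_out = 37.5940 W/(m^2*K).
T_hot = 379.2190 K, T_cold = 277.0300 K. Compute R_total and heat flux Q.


R_conv_in = 1/(9.2350*8.4090) = 0.0129
R_1 = 0.0510/(50.4370*8.4090) = 0.0001
R_2 = 0.1740/(45.1130*8.4090) = 0.0005
R_3 = 0.0390/(45.2090*8.4090) = 0.0001
R_4 = 0.1680/(13.4030*8.4090) = 0.0015
R_conv_out = 1/(37.5940*8.4090) = 0.0032
R_total = 0.0182 K/W
Q = 102.1890 / 0.0182 = 5610.9232 W

R_total = 0.0182 K/W, Q = 5610.9232 W


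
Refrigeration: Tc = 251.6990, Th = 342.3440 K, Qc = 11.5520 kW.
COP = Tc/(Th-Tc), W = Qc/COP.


COP = 251.6990 / 90.6450 = 2.7768
W = 11.5520 / 2.7768 = 4.1603 kW

COP = 2.7768, W = 4.1603 kW


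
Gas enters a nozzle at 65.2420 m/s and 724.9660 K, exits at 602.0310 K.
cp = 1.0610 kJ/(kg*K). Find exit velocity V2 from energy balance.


dT = 122.9350 K
2*cp*1000*dT = 260868.0700
V1^2 = 4256.5186
V2 = sqrt(265124.5886) = 514.9025 m/s

514.9025 m/s


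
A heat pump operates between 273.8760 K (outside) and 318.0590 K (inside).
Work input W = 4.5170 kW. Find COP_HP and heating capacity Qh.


COP = 318.0590 / 44.1830 = 7.1987
Qh = 7.1987 * 4.5170 = 32.5164 kW

COP = 7.1987, Qh = 32.5164 kW


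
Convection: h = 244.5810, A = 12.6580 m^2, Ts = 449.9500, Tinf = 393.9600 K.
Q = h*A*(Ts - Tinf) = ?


dT = 55.9900 K
Q = 244.5810 * 12.6580 * 55.9900 = 173339.7936 W

173339.7936 W


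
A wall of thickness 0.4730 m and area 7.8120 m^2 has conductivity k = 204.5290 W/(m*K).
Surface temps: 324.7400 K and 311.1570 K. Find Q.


dT = 13.5830 K
Q = 204.5290 * 7.8120 * 13.5830 / 0.4730 = 45882.9877 W

45882.9877 W


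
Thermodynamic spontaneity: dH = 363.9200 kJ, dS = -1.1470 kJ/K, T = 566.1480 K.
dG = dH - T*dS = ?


T*dS = 566.1480 * -1.1470 = -649.3718 kJ
dG = 363.9200 + 649.3718 = 1013.2918 kJ (non-spontaneous)

dG = 1013.2918 kJ, non-spontaneous


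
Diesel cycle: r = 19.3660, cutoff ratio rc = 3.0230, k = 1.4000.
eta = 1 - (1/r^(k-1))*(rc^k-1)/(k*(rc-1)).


r^(k-1) = 3.2720
rc^k = 4.7056
eta = 0.6001 = 60.0132%

60.0132%


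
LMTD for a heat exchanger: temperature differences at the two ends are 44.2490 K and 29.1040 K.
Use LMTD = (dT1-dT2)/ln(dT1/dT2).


dT1/dT2 = 1.5204
ln(dT1/dT2) = 0.4190
LMTD = 15.1450 / 0.4190 = 36.1493 K

36.1493 K


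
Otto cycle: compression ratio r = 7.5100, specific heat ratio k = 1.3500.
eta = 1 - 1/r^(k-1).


r^(k-1) = 2.0252
eta = 1 - 1/2.0252 = 0.5062 = 50.6228%

50.6228%


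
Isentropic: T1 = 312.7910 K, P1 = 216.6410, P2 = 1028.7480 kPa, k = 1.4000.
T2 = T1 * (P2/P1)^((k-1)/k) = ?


(k-1)/k = 0.2857
(P2/P1)^exp = 1.5606
T2 = 312.7910 * 1.5606 = 488.1570 K

488.1570 K


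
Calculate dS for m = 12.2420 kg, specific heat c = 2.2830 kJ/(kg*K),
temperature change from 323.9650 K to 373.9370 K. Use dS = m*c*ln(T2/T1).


T2/T1 = 1.1543
ln(T2/T1) = 0.1435
dS = 12.2420 * 2.2830 * 0.1435 = 4.0093 kJ/K

4.0093 kJ/K


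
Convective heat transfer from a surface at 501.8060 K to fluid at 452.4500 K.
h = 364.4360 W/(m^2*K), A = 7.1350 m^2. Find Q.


dT = 49.3560 K
Q = 364.4360 * 7.1350 * 49.3560 = 128337.9814 W

128337.9814 W


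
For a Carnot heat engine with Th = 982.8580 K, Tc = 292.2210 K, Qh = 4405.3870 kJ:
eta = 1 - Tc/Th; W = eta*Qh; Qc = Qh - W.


eta = 1 - 292.2210/982.8580 = 0.7027
W = 0.7027 * 4405.3870 = 3095.5878 kJ
Qc = 4405.3870 - 3095.5878 = 1309.7992 kJ

eta = 70.2682%, W = 3095.5878 kJ, Qc = 1309.7992 kJ


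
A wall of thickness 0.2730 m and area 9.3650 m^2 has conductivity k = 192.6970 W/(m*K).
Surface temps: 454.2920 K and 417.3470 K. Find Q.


dT = 36.9450 K
Q = 192.6970 * 9.3650 * 36.9450 / 0.2730 = 244216.9252 W

244216.9252 W


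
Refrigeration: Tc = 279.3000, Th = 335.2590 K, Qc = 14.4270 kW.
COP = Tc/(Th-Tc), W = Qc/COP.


COP = 279.3000 / 55.9590 = 4.9912
W = 14.4270 / 4.9912 = 2.8905 kW

COP = 4.9912, W = 2.8905 kW


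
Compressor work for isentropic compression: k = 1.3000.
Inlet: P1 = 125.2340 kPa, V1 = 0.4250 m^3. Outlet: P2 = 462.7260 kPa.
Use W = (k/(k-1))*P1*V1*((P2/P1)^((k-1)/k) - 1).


(k-1)/k = 0.2308
(P2/P1)^exp = 1.3520
W = 4.3333 * 125.2340 * 0.4250 * (1.3520 - 1) = 81.1910 kJ

81.1910 kJ


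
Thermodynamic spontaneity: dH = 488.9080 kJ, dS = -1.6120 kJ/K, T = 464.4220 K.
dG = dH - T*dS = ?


T*dS = 464.4220 * -1.6120 = -748.6483 kJ
dG = 488.9080 + 748.6483 = 1237.5563 kJ (non-spontaneous)

dG = 1237.5563 kJ, non-spontaneous


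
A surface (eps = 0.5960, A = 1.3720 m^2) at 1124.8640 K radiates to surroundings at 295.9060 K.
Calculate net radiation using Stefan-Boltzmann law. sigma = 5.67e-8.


T^4 = 1.6010e+12
Tsurr^4 = 7.6668e+09
Q = 0.5960 * 5.67e-8 * 1.3720 * 1.5934e+12 = 73875.2243 W

73875.2243 W


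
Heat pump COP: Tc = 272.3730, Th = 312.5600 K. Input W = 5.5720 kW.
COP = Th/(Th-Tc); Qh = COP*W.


COP = 312.5600 / 40.1870 = 7.7776
Qh = 7.7776 * 5.5720 = 43.3370 kW

COP = 7.7776, Qh = 43.3370 kW


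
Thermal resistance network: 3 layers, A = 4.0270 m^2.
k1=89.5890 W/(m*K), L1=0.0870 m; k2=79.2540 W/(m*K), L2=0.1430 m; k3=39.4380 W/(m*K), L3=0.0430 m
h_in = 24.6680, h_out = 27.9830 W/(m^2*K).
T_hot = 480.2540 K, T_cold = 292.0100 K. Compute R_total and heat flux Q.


R_conv_in = 1/(24.6680*4.0270) = 0.0101
R_1 = 0.0870/(89.5890*4.0270) = 0.0002
R_2 = 0.1430/(79.2540*4.0270) = 0.0004
R_3 = 0.0430/(39.4380*4.0270) = 0.0003
R_conv_out = 1/(27.9830*4.0270) = 0.0089
R_total = 0.0199 K/W
Q = 188.2440 / 0.0199 = 9459.1696 W

R_total = 0.0199 K/W, Q = 9459.1696 W


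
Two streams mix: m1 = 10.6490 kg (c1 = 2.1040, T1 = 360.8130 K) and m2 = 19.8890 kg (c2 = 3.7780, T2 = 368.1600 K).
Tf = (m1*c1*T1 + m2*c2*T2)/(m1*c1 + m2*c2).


num = 35747.9730
den = 97.5461
Tf = 366.4725 K

366.4725 K


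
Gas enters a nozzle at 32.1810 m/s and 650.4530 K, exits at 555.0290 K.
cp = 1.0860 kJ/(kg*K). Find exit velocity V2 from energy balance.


dT = 95.4240 K
2*cp*1000*dT = 207260.9280
V1^2 = 1035.6168
V2 = sqrt(208296.5448) = 456.3952 m/s

456.3952 m/s


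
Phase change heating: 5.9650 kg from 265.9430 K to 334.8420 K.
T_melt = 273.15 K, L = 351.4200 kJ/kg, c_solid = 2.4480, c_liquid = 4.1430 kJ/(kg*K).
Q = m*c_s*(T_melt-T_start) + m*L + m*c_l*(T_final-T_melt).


Q1 (sensible, solid) = 5.9650 * 2.4480 * 7.2070 = 105.2389 kJ
Q2 (latent) = 5.9650 * 351.4200 = 2096.2203 kJ
Q3 (sensible, liquid) = 5.9650 * 4.1430 * 61.6920 = 1524.5941 kJ
Q_total = 3726.0533 kJ

3726.0533 kJ


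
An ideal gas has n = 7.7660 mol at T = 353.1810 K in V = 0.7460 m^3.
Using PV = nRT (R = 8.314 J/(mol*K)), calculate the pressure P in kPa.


P = nRT/V = 7.7660 * 8.314 * 353.1810 / 0.7460
= 22803.6695 / 0.7460 = 30567.9216 Pa = 30.5679 kPa

30.5679 kPa


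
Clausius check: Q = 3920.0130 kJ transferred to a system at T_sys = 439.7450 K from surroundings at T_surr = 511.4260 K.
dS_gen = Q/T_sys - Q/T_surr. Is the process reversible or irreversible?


dS_sys = 3920.0130/439.7450 = 8.9143 kJ/K
dS_surr = -3920.0130/511.4260 = -7.6649 kJ/K
dS_gen = 8.9143 - 7.6649 = 1.2494 kJ/K (irreversible)

dS_gen = 1.2494 kJ/K, irreversible


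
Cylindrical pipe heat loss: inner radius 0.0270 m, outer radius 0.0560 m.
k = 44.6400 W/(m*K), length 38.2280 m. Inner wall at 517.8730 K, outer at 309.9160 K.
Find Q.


dT = 207.9570 K
ln(ro/ri) = 0.7295
Q = 2*pi*44.6400*38.2280*207.9570 / 0.7295 = 3056504.5984 W

3056504.5984 W


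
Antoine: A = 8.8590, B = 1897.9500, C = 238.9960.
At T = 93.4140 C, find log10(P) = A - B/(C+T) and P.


C+T = 332.4100
B/(C+T) = 5.7097
log10(P) = 8.8590 - 5.7097 = 3.1493
P = 10^3.1493 = 1410.3738 mmHg

1410.3738 mmHg


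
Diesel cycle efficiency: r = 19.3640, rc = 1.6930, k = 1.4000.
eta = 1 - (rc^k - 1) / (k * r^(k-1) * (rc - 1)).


r^(k-1) = 3.2719
rc^k = 2.0899
eta = 0.6567 = 65.6666%

65.6666%


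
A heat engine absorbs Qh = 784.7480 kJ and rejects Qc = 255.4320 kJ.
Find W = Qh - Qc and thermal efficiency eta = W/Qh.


W = 784.7480 - 255.4320 = 529.3160 kJ
eta = 529.3160 / 784.7480 = 0.6745 = 67.4504%

W = 529.3160 kJ, eta = 67.4504%


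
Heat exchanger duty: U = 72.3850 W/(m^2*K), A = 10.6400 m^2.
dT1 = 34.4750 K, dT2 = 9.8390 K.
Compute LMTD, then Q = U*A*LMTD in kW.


LMTD = 19.6478 K
Q = 72.3850 * 10.6400 * 19.6478 = 15132.2779 W = 15.1323 kW

15.1323 kW


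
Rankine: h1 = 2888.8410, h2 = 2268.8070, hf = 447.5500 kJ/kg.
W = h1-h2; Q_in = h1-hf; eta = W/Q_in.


W = 620.0340 kJ/kg
Q_in = 2441.2910 kJ/kg
eta = 0.2540 = 25.3978%

eta = 25.3978%


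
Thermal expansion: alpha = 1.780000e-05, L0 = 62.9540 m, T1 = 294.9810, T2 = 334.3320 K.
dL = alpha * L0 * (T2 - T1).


dT = 39.3510 K
dL = 1.780000e-05 * 62.9540 * 39.3510 = 0.044096 m
L_final = 62.998096 m

dL = 0.044096 m


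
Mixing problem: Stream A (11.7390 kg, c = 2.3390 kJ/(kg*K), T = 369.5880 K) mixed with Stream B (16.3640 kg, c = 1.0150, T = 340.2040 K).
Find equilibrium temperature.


num = 15798.5750
den = 44.0670
Tf = 358.5128 K

358.5128 K


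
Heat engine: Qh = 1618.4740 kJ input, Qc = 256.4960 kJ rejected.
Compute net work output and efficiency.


W = 1618.4740 - 256.4960 = 1361.9780 kJ
eta = 1361.9780 / 1618.4740 = 0.8415 = 84.1520%

W = 1361.9780 kJ, eta = 84.1520%


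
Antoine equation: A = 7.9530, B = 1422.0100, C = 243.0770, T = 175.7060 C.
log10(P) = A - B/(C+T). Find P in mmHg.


C+T = 418.7830
B/(C+T) = 3.3956
log10(P) = 7.9530 - 3.3956 = 4.5574
P = 10^4.5574 = 36092.9862 mmHg

36092.9862 mmHg


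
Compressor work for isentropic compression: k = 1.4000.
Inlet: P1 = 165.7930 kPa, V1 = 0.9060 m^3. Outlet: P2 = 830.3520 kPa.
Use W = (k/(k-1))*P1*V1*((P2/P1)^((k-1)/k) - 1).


(k-1)/k = 0.2857
(P2/P1)^exp = 1.5846
W = 3.5000 * 165.7930 * 0.9060 * (1.5846 - 1) = 307.3291 kJ

307.3291 kJ


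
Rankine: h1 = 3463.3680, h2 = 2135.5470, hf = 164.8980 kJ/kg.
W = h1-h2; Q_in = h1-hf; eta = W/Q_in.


W = 1327.8210 kJ/kg
Q_in = 3298.4700 kJ/kg
eta = 0.4026 = 40.2557%

eta = 40.2557%


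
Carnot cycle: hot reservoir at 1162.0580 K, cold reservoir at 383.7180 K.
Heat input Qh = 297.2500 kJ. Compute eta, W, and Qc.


eta = 1 - 383.7180/1162.0580 = 0.6698
W = 0.6698 * 297.2500 = 199.0964 kJ
Qc = 297.2500 - 199.0964 = 98.1536 kJ

eta = 66.9794%, W = 199.0964 kJ, Qc = 98.1536 kJ


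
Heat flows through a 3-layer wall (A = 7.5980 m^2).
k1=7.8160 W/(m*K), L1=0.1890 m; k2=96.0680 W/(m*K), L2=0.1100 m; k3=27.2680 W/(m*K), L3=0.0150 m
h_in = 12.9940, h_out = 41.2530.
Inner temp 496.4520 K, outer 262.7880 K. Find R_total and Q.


R_conv_in = 1/(12.9940*7.5980) = 0.0101
R_1 = 0.1890/(7.8160*7.5980) = 0.0032
R_2 = 0.1100/(96.0680*7.5980) = 0.0002
R_3 = 0.0150/(27.2680*7.5980) = 7.2400e-05
R_conv_out = 1/(41.2530*7.5980) = 0.0032
R_total = 0.0167 K/W
Q = 233.6640 / 0.0167 = 13971.0525 W

R_total = 0.0167 K/W, Q = 13971.0525 W


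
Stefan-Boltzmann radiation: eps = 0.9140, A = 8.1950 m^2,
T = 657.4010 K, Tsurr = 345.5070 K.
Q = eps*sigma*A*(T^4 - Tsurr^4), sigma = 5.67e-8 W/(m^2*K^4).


T^4 = 1.8678e+11
Tsurr^4 = 1.4250e+10
Q = 0.9140 * 5.67e-8 * 8.1950 * 1.7253e+11 = 73271.0022 W

73271.0022 W


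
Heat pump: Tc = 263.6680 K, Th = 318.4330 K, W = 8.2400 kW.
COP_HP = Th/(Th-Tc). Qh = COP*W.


COP = 318.4330 / 54.7650 = 5.8145
Qh = 5.8145 * 8.2400 = 47.9118 kW

COP = 5.8145, Qh = 47.9118 kW


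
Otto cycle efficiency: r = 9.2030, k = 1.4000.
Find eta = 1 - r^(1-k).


r^(k-1) = 2.4298
eta = 1 - 1/2.4298 = 0.5884 = 58.8445%

58.8445%


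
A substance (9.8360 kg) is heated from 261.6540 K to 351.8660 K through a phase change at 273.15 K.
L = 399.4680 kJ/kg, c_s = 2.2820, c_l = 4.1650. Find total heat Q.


Q1 (sensible, solid) = 9.8360 * 2.2820 * 11.4960 = 258.0364 kJ
Q2 (latent) = 9.8360 * 399.4680 = 3929.1672 kJ
Q3 (sensible, liquid) = 9.8360 * 4.1650 * 78.7160 = 3224.7536 kJ
Q_total = 7411.9573 kJ

7411.9573 kJ


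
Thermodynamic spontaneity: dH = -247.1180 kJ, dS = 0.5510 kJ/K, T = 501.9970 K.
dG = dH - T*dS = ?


T*dS = 501.9970 * 0.5510 = 276.6003 kJ
dG = -247.1180 - 276.6003 = -523.7183 kJ (spontaneous)

dG = -523.7183 kJ, spontaneous


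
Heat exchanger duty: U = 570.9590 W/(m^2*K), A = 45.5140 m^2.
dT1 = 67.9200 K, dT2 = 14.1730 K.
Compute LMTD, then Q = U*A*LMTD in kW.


LMTD = 34.2995 K
Q = 570.9590 * 45.5140 * 34.2995 = 891327.7624 W = 891.3278 kW

891.3278 kW


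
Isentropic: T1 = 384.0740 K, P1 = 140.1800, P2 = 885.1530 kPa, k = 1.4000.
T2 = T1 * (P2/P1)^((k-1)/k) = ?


(k-1)/k = 0.2857
(P2/P1)^exp = 1.6930
T2 = 384.0740 * 1.6930 = 650.2514 K

650.2514 K


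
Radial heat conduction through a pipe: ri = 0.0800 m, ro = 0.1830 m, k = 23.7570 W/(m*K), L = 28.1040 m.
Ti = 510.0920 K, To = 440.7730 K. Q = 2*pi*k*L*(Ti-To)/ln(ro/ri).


dT = 69.3190 K
ln(ro/ri) = 0.8275
Q = 2*pi*23.7570*28.1040*69.3190 / 0.8275 = 351435.1006 W

351435.1006 W


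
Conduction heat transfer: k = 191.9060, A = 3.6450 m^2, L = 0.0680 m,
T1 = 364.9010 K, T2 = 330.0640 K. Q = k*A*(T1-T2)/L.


dT = 34.8370 K
Q = 191.9060 * 3.6450 * 34.8370 / 0.0680 = 358358.6747 W

358358.6747 W


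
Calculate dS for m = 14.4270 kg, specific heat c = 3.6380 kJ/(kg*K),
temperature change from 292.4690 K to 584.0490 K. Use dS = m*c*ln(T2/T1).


T2/T1 = 1.9970
ln(T2/T1) = 0.6916
dS = 14.4270 * 3.6380 * 0.6916 = 36.3003 kJ/K

36.3003 kJ/K


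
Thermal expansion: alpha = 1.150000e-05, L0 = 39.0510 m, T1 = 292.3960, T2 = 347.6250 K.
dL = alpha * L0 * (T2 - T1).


dT = 55.2290 K
dL = 1.150000e-05 * 39.0510 * 55.2290 = 0.024803 m
L_final = 39.075803 m

dL = 0.024803 m
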